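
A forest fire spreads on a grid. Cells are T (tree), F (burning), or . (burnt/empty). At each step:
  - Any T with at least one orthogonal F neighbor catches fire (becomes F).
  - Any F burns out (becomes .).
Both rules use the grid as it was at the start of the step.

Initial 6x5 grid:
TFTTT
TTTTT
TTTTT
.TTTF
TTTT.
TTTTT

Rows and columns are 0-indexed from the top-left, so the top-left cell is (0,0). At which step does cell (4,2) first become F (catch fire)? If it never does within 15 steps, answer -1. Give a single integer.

Step 1: cell (4,2)='T' (+5 fires, +2 burnt)
Step 2: cell (4,2)='T' (+8 fires, +5 burnt)
Step 3: cell (4,2)='F' (+7 fires, +8 burnt)
  -> target ignites at step 3
Step 4: cell (4,2)='.' (+3 fires, +7 burnt)
Step 5: cell (4,2)='.' (+2 fires, +3 burnt)
Step 6: cell (4,2)='.' (+1 fires, +2 burnt)
Step 7: cell (4,2)='.' (+0 fires, +1 burnt)
  fire out at step 7

3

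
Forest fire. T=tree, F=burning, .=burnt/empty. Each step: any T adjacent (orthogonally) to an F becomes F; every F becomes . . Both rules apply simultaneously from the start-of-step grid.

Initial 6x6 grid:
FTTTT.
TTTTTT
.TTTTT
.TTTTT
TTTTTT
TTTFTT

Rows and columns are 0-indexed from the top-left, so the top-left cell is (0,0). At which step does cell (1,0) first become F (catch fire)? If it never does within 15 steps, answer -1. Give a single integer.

Step 1: cell (1,0)='F' (+5 fires, +2 burnt)
  -> target ignites at step 1
Step 2: cell (1,0)='.' (+7 fires, +5 burnt)
Step 3: cell (1,0)='.' (+9 fires, +7 burnt)
Step 4: cell (1,0)='.' (+7 fires, +9 burnt)
Step 5: cell (1,0)='.' (+2 fires, +7 burnt)
Step 6: cell (1,0)='.' (+1 fires, +2 burnt)
Step 7: cell (1,0)='.' (+0 fires, +1 burnt)
  fire out at step 7

1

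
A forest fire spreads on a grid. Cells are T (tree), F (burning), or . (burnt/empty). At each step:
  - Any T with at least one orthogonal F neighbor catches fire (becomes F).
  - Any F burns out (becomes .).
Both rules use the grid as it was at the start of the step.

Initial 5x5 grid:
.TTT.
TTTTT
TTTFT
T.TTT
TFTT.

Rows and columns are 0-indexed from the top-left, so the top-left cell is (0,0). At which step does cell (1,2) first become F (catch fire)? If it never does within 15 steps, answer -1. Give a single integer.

Step 1: cell (1,2)='T' (+6 fires, +2 burnt)
Step 2: cell (1,2)='F' (+8 fires, +6 burnt)
  -> target ignites at step 2
Step 3: cell (1,2)='.' (+3 fires, +8 burnt)
Step 4: cell (1,2)='.' (+2 fires, +3 burnt)
Step 5: cell (1,2)='.' (+0 fires, +2 burnt)
  fire out at step 5

2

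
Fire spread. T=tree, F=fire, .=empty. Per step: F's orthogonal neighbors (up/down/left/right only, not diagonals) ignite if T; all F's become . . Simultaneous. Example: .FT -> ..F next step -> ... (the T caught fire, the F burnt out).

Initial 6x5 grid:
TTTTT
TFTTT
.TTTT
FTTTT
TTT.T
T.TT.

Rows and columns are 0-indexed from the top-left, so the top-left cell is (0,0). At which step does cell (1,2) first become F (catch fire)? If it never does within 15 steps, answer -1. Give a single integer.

Step 1: cell (1,2)='F' (+6 fires, +2 burnt)
  -> target ignites at step 1
Step 2: cell (1,2)='.' (+7 fires, +6 burnt)
Step 3: cell (1,2)='.' (+5 fires, +7 burnt)
Step 4: cell (1,2)='.' (+4 fires, +5 burnt)
Step 5: cell (1,2)='.' (+2 fires, +4 burnt)
Step 6: cell (1,2)='.' (+0 fires, +2 burnt)
  fire out at step 6

1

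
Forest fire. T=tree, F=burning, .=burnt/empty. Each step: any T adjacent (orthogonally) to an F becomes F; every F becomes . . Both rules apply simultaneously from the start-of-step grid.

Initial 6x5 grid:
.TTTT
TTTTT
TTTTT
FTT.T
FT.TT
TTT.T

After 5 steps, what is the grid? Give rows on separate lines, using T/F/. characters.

Step 1: 4 trees catch fire, 2 burn out
  .TTTT
  TTTTT
  FTTTT
  .FT.T
  .F.TT
  FTT.T
Step 2: 4 trees catch fire, 4 burn out
  .TTTT
  FTTTT
  .FTTT
  ..F.T
  ...TT
  .FT.T
Step 3: 3 trees catch fire, 4 burn out
  .TTTT
  .FTTT
  ..FTT
  ....T
  ...TT
  ..F.T
Step 4: 3 trees catch fire, 3 burn out
  .FTTT
  ..FTT
  ...FT
  ....T
  ...TT
  ....T
Step 5: 3 trees catch fire, 3 burn out
  ..FTT
  ...FT
  ....F
  ....T
  ...TT
  ....T

..FTT
...FT
....F
....T
...TT
....T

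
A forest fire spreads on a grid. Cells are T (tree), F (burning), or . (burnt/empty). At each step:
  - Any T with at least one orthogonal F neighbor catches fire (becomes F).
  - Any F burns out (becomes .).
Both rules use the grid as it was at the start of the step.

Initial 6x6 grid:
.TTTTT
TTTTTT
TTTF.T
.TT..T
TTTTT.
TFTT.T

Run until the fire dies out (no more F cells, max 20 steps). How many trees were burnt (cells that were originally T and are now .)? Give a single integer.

Step 1: +5 fires, +2 burnt (F count now 5)
Step 2: +9 fires, +5 burnt (F count now 9)
Step 3: +6 fires, +9 burnt (F count now 6)
Step 4: +5 fires, +6 burnt (F count now 5)
Step 5: +1 fires, +5 burnt (F count now 1)
Step 6: +0 fires, +1 burnt (F count now 0)
Fire out after step 6
Initially T: 27, now '.': 35
Total burnt (originally-T cells now '.'): 26

Answer: 26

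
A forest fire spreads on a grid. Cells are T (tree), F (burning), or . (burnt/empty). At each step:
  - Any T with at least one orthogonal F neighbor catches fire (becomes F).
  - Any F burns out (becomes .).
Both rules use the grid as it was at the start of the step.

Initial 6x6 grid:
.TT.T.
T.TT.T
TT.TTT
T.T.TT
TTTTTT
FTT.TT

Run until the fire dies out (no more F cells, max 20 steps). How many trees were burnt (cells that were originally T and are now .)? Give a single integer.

Answer: 25

Derivation:
Step 1: +2 fires, +1 burnt (F count now 2)
Step 2: +3 fires, +2 burnt (F count now 3)
Step 3: +2 fires, +3 burnt (F count now 2)
Step 4: +4 fires, +2 burnt (F count now 4)
Step 5: +1 fires, +4 burnt (F count now 1)
Step 6: +3 fires, +1 burnt (F count now 3)
Step 7: +3 fires, +3 burnt (F count now 3)
Step 8: +2 fires, +3 burnt (F count now 2)
Step 9: +2 fires, +2 burnt (F count now 2)
Step 10: +1 fires, +2 burnt (F count now 1)
Step 11: +1 fires, +1 burnt (F count now 1)
Step 12: +1 fires, +1 burnt (F count now 1)
Step 13: +0 fires, +1 burnt (F count now 0)
Fire out after step 13
Initially T: 26, now '.': 35
Total burnt (originally-T cells now '.'): 25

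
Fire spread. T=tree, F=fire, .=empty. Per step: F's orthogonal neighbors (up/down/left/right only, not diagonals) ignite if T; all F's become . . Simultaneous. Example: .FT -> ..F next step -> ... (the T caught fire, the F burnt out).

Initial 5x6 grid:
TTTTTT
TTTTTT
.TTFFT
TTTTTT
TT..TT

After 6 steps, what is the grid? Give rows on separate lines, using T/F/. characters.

Step 1: 6 trees catch fire, 2 burn out
  TTTTTT
  TTTFFT
  .TF..F
  TTTFFT
  TT..TT
Step 2: 8 trees catch fire, 6 burn out
  TTTFFT
  TTF..F
  .F....
  TTF..F
  TT..FT
Step 3: 5 trees catch fire, 8 burn out
  TTF..F
  TF....
  ......
  TF....
  TT...F
Step 4: 4 trees catch fire, 5 burn out
  TF....
  F.....
  ......
  F.....
  TF....
Step 5: 2 trees catch fire, 4 burn out
  F.....
  ......
  ......
  ......
  F.....
Step 6: 0 trees catch fire, 2 burn out
  ......
  ......
  ......
  ......
  ......

......
......
......
......
......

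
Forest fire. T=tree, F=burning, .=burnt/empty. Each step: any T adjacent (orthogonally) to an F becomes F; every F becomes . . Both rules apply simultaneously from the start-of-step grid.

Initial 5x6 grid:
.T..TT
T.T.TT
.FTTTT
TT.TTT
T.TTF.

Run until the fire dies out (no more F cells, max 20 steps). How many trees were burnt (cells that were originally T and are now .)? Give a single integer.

Step 1: +4 fires, +2 burnt (F count now 4)
Step 2: +7 fires, +4 burnt (F count now 7)
Step 3: +3 fires, +7 burnt (F count now 3)
Step 4: +2 fires, +3 burnt (F count now 2)
Step 5: +1 fires, +2 burnt (F count now 1)
Step 6: +0 fires, +1 burnt (F count now 0)
Fire out after step 6
Initially T: 19, now '.': 28
Total burnt (originally-T cells now '.'): 17

Answer: 17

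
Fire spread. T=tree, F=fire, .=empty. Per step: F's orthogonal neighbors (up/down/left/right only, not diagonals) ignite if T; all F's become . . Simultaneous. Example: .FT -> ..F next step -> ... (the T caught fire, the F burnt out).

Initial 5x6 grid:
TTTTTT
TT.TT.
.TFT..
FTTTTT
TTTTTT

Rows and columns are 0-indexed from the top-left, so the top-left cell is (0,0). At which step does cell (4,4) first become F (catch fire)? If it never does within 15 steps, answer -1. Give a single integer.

Step 1: cell (4,4)='T' (+5 fires, +2 burnt)
Step 2: cell (4,4)='T' (+5 fires, +5 burnt)
Step 3: cell (4,4)='T' (+6 fires, +5 burnt)
Step 4: cell (4,4)='F' (+5 fires, +6 burnt)
  -> target ignites at step 4
Step 5: cell (4,4)='.' (+2 fires, +5 burnt)
Step 6: cell (4,4)='.' (+0 fires, +2 burnt)
  fire out at step 6

4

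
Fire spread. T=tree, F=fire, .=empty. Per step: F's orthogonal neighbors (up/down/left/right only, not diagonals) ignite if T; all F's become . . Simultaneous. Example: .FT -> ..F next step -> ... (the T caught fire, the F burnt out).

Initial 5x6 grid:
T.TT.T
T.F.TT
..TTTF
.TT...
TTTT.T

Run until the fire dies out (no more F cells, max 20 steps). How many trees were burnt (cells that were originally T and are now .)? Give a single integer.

Answer: 14

Derivation:
Step 1: +4 fires, +2 burnt (F count now 4)
Step 2: +5 fires, +4 burnt (F count now 5)
Step 3: +2 fires, +5 burnt (F count now 2)
Step 4: +2 fires, +2 burnt (F count now 2)
Step 5: +1 fires, +2 burnt (F count now 1)
Step 6: +0 fires, +1 burnt (F count now 0)
Fire out after step 6
Initially T: 17, now '.': 27
Total burnt (originally-T cells now '.'): 14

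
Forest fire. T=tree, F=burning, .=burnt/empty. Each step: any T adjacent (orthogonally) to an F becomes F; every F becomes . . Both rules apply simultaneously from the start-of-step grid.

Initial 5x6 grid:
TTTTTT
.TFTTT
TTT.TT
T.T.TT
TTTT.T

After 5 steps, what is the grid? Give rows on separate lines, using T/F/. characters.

Step 1: 4 trees catch fire, 1 burn out
  TTFTTT
  .F.FTT
  TTF.TT
  T.T.TT
  TTTT.T
Step 2: 5 trees catch fire, 4 burn out
  TF.FTT
  ....FT
  TF..TT
  T.F.TT
  TTTT.T
Step 3: 6 trees catch fire, 5 burn out
  F...FT
  .....F
  F...FT
  T...TT
  TTFT.T
Step 4: 6 trees catch fire, 6 burn out
  .....F
  ......
  .....F
  F...FT
  TF.F.T
Step 5: 2 trees catch fire, 6 burn out
  ......
  ......
  ......
  .....F
  F....T

......
......
......
.....F
F....T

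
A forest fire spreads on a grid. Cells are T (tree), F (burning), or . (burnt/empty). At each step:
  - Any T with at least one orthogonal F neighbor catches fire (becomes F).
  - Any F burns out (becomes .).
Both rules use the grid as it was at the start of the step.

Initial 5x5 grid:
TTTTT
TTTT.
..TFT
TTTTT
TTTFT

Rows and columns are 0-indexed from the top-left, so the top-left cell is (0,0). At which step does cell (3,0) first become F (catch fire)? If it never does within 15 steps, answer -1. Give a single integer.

Step 1: cell (3,0)='T' (+6 fires, +2 burnt)
Step 2: cell (3,0)='T' (+5 fires, +6 burnt)
Step 3: cell (3,0)='T' (+5 fires, +5 burnt)
Step 4: cell (3,0)='F' (+3 fires, +5 burnt)
  -> target ignites at step 4
Step 5: cell (3,0)='.' (+1 fires, +3 burnt)
Step 6: cell (3,0)='.' (+0 fires, +1 burnt)
  fire out at step 6

4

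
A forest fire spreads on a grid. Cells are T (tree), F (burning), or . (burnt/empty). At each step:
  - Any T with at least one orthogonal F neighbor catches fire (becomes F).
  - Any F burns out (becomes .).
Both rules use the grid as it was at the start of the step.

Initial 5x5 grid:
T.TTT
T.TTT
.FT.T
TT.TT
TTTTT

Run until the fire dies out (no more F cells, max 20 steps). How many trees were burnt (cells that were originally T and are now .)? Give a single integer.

Answer: 17

Derivation:
Step 1: +2 fires, +1 burnt (F count now 2)
Step 2: +3 fires, +2 burnt (F count now 3)
Step 3: +4 fires, +3 burnt (F count now 4)
Step 4: +3 fires, +4 burnt (F count now 3)
Step 5: +4 fires, +3 burnt (F count now 4)
Step 6: +1 fires, +4 burnt (F count now 1)
Step 7: +0 fires, +1 burnt (F count now 0)
Fire out after step 7
Initially T: 19, now '.': 23
Total burnt (originally-T cells now '.'): 17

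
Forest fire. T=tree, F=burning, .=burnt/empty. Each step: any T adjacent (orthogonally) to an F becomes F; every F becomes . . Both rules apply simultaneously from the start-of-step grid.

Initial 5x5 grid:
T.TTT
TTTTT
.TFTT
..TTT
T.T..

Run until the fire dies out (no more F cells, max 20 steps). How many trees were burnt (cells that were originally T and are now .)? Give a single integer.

Step 1: +4 fires, +1 burnt (F count now 4)
Step 2: +6 fires, +4 burnt (F count now 6)
Step 3: +4 fires, +6 burnt (F count now 4)
Step 4: +2 fires, +4 burnt (F count now 2)
Step 5: +0 fires, +2 burnt (F count now 0)
Fire out after step 5
Initially T: 17, now '.': 24
Total burnt (originally-T cells now '.'): 16

Answer: 16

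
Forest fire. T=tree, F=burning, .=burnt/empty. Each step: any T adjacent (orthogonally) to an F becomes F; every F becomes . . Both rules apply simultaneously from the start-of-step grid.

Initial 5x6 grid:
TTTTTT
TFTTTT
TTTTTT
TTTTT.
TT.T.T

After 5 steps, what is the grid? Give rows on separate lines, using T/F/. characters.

Step 1: 4 trees catch fire, 1 burn out
  TFTTTT
  F.FTTT
  TFTTTT
  TTTTT.
  TT.T.T
Step 2: 6 trees catch fire, 4 burn out
  F.FTTT
  ...FTT
  F.FTTT
  TFTTT.
  TT.T.T
Step 3: 6 trees catch fire, 6 burn out
  ...FTT
  ....FT
  ...FTT
  F.FTT.
  TF.T.T
Step 4: 5 trees catch fire, 6 burn out
  ....FT
  .....F
  ....FT
  ...FT.
  F..T.T
Step 5: 4 trees catch fire, 5 burn out
  .....F
  ......
  .....F
  ....F.
  ...F.T

.....F
......
.....F
....F.
...F.T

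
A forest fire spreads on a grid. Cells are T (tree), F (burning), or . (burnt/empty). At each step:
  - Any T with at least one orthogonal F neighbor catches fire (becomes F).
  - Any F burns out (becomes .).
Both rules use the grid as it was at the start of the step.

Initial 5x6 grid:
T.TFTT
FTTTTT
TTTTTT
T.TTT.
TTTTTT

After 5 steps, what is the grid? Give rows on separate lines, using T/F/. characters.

Step 1: 6 trees catch fire, 2 burn out
  F.F.FT
  .FTFTT
  FTTTTT
  T.TTT.
  TTTTTT
Step 2: 6 trees catch fire, 6 burn out
  .....F
  ..F.FT
  .FTFTT
  F.TTT.
  TTTTTT
Step 3: 5 trees catch fire, 6 burn out
  ......
  .....F
  ..F.FT
  ..TFT.
  FTTTTT
Step 4: 5 trees catch fire, 5 burn out
  ......
  ......
  .....F
  ..F.F.
  .FTFTT
Step 5: 2 trees catch fire, 5 burn out
  ......
  ......
  ......
  ......
  ..F.FT

......
......
......
......
..F.FT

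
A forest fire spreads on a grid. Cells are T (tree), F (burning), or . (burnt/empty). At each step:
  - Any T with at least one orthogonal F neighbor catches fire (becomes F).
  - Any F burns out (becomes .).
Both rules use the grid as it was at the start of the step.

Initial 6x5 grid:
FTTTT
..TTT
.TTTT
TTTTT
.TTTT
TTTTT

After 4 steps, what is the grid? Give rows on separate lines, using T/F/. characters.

Step 1: 1 trees catch fire, 1 burn out
  .FTTT
  ..TTT
  .TTTT
  TTTTT
  .TTTT
  TTTTT
Step 2: 1 trees catch fire, 1 burn out
  ..FTT
  ..TTT
  .TTTT
  TTTTT
  .TTTT
  TTTTT
Step 3: 2 trees catch fire, 1 burn out
  ...FT
  ..FTT
  .TTTT
  TTTTT
  .TTTT
  TTTTT
Step 4: 3 trees catch fire, 2 burn out
  ....F
  ...FT
  .TFTT
  TTTTT
  .TTTT
  TTTTT

....F
...FT
.TFTT
TTTTT
.TTTT
TTTTT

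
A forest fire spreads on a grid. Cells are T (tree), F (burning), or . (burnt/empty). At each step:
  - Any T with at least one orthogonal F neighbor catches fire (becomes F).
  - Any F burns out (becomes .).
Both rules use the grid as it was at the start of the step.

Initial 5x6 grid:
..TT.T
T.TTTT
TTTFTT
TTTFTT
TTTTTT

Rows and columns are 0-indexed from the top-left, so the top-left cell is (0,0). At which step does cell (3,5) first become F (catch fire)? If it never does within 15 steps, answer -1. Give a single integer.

Step 1: cell (3,5)='T' (+6 fires, +2 burnt)
Step 2: cell (3,5)='F' (+9 fires, +6 burnt)
  -> target ignites at step 2
Step 3: cell (3,5)='.' (+6 fires, +9 burnt)
Step 4: cell (3,5)='.' (+3 fires, +6 burnt)
Step 5: cell (3,5)='.' (+0 fires, +3 burnt)
  fire out at step 5

2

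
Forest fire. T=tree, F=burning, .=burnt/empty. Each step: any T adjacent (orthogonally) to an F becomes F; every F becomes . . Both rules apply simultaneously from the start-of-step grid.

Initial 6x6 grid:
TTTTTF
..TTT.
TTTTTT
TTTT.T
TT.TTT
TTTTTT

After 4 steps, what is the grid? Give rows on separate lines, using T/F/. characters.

Step 1: 1 trees catch fire, 1 burn out
  TTTTF.
  ..TTT.
  TTTTTT
  TTTT.T
  TT.TTT
  TTTTTT
Step 2: 2 trees catch fire, 1 burn out
  TTTF..
  ..TTF.
  TTTTTT
  TTTT.T
  TT.TTT
  TTTTTT
Step 3: 3 trees catch fire, 2 burn out
  TTF...
  ..TF..
  TTTTFT
  TTTT.T
  TT.TTT
  TTTTTT
Step 4: 4 trees catch fire, 3 burn out
  TF....
  ..F...
  TTTF.F
  TTTT.T
  TT.TTT
  TTTTTT

TF....
..F...
TTTF.F
TTTT.T
TT.TTT
TTTTTT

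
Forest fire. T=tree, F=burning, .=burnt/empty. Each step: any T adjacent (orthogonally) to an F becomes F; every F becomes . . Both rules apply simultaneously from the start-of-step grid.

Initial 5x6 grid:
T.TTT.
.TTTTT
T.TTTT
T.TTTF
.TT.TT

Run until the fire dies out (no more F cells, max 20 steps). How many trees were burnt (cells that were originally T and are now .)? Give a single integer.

Step 1: +3 fires, +1 burnt (F count now 3)
Step 2: +4 fires, +3 burnt (F count now 4)
Step 3: +3 fires, +4 burnt (F count now 3)
Step 4: +4 fires, +3 burnt (F count now 4)
Step 5: +3 fires, +4 burnt (F count now 3)
Step 6: +2 fires, +3 burnt (F count now 2)
Step 7: +0 fires, +2 burnt (F count now 0)
Fire out after step 7
Initially T: 22, now '.': 27
Total burnt (originally-T cells now '.'): 19

Answer: 19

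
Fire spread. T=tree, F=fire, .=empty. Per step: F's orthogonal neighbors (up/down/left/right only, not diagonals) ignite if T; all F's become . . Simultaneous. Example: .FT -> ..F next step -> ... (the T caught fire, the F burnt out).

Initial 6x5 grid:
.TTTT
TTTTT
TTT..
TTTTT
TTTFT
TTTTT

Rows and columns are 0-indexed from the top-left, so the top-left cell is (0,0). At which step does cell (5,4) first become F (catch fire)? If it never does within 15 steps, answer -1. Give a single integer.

Step 1: cell (5,4)='T' (+4 fires, +1 burnt)
Step 2: cell (5,4)='F' (+5 fires, +4 burnt)
  -> target ignites at step 2
Step 3: cell (5,4)='.' (+4 fires, +5 burnt)
Step 4: cell (5,4)='.' (+4 fires, +4 burnt)
Step 5: cell (5,4)='.' (+4 fires, +4 burnt)
Step 6: cell (5,4)='.' (+4 fires, +4 burnt)
Step 7: cell (5,4)='.' (+1 fires, +4 burnt)
Step 8: cell (5,4)='.' (+0 fires, +1 burnt)
  fire out at step 8

2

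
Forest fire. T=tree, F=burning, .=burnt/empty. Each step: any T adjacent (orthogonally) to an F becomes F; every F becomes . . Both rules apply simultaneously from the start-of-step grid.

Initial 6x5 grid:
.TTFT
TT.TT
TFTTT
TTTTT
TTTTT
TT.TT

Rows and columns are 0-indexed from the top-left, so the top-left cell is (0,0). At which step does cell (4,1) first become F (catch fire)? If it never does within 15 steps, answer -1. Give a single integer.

Step 1: cell (4,1)='T' (+7 fires, +2 burnt)
Step 2: cell (4,1)='F' (+7 fires, +7 burnt)
  -> target ignites at step 2
Step 3: cell (4,1)='.' (+5 fires, +7 burnt)
Step 4: cell (4,1)='.' (+3 fires, +5 burnt)
Step 5: cell (4,1)='.' (+2 fires, +3 burnt)
Step 6: cell (4,1)='.' (+1 fires, +2 burnt)
Step 7: cell (4,1)='.' (+0 fires, +1 burnt)
  fire out at step 7

2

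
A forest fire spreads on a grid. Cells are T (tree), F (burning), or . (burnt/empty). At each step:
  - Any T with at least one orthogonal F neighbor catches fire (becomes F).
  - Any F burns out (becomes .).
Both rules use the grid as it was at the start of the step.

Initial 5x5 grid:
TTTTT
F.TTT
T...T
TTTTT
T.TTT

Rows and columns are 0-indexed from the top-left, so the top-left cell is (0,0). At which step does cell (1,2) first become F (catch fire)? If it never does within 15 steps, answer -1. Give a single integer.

Step 1: cell (1,2)='T' (+2 fires, +1 burnt)
Step 2: cell (1,2)='T' (+2 fires, +2 burnt)
Step 3: cell (1,2)='T' (+3 fires, +2 burnt)
Step 4: cell (1,2)='F' (+3 fires, +3 burnt)
  -> target ignites at step 4
Step 5: cell (1,2)='.' (+4 fires, +3 burnt)
Step 6: cell (1,2)='.' (+3 fires, +4 burnt)
Step 7: cell (1,2)='.' (+2 fires, +3 burnt)
Step 8: cell (1,2)='.' (+0 fires, +2 burnt)
  fire out at step 8

4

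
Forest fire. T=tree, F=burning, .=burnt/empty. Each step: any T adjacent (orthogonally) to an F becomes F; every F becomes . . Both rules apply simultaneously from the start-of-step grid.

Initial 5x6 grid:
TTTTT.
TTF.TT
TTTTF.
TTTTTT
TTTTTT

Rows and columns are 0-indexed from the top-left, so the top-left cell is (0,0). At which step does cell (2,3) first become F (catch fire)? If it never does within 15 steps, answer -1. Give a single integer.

Step 1: cell (2,3)='F' (+6 fires, +2 burnt)
  -> target ignites at step 1
Step 2: cell (2,3)='.' (+10 fires, +6 burnt)
Step 3: cell (2,3)='.' (+6 fires, +10 burnt)
Step 4: cell (2,3)='.' (+2 fires, +6 burnt)
Step 5: cell (2,3)='.' (+1 fires, +2 burnt)
Step 6: cell (2,3)='.' (+0 fires, +1 burnt)
  fire out at step 6

1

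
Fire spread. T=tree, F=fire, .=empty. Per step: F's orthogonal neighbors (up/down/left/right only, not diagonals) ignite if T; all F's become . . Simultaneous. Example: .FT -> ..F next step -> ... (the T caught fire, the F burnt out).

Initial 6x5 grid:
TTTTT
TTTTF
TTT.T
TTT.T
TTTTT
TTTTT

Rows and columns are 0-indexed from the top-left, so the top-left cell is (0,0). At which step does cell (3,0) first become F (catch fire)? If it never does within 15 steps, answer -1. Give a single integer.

Step 1: cell (3,0)='T' (+3 fires, +1 burnt)
Step 2: cell (3,0)='T' (+3 fires, +3 burnt)
Step 3: cell (3,0)='T' (+4 fires, +3 burnt)
Step 4: cell (3,0)='T' (+6 fires, +4 burnt)
Step 5: cell (3,0)='T' (+5 fires, +6 burnt)
Step 6: cell (3,0)='F' (+3 fires, +5 burnt)
  -> target ignites at step 6
Step 7: cell (3,0)='.' (+2 fires, +3 burnt)
Step 8: cell (3,0)='.' (+1 fires, +2 burnt)
Step 9: cell (3,0)='.' (+0 fires, +1 burnt)
  fire out at step 9

6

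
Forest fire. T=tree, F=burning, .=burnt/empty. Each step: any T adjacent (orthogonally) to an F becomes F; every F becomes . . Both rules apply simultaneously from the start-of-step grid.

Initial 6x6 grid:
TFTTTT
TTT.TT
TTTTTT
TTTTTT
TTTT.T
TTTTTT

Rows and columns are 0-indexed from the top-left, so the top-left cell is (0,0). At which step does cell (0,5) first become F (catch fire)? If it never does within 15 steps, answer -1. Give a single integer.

Step 1: cell (0,5)='T' (+3 fires, +1 burnt)
Step 2: cell (0,5)='T' (+4 fires, +3 burnt)
Step 3: cell (0,5)='T' (+4 fires, +4 burnt)
Step 4: cell (0,5)='F' (+6 fires, +4 burnt)
  -> target ignites at step 4
Step 5: cell (0,5)='.' (+6 fires, +6 burnt)
Step 6: cell (0,5)='.' (+5 fires, +6 burnt)
Step 7: cell (0,5)='.' (+2 fires, +5 burnt)
Step 8: cell (0,5)='.' (+2 fires, +2 burnt)
Step 9: cell (0,5)='.' (+1 fires, +2 burnt)
Step 10: cell (0,5)='.' (+0 fires, +1 burnt)
  fire out at step 10

4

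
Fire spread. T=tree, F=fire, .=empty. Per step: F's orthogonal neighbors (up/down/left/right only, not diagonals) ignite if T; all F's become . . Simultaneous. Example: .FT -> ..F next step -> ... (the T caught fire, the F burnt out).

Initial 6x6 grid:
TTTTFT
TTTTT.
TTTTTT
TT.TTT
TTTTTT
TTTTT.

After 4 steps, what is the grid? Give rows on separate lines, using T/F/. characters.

Step 1: 3 trees catch fire, 1 burn out
  TTTF.F
  TTTTF.
  TTTTTT
  TT.TTT
  TTTTTT
  TTTTT.
Step 2: 3 trees catch fire, 3 burn out
  TTF...
  TTTF..
  TTTTFT
  TT.TTT
  TTTTTT
  TTTTT.
Step 3: 5 trees catch fire, 3 burn out
  TF....
  TTF...
  TTTF.F
  TT.TFT
  TTTTTT
  TTTTT.
Step 4: 6 trees catch fire, 5 burn out
  F.....
  TF....
  TTF...
  TT.F.F
  TTTTFT
  TTTTT.

F.....
TF....
TTF...
TT.F.F
TTTTFT
TTTTT.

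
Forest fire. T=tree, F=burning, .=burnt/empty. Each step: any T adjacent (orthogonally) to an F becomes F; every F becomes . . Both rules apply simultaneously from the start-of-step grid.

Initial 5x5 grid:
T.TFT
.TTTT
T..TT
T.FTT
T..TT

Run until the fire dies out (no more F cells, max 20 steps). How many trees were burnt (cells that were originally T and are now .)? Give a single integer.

Step 1: +4 fires, +2 burnt (F count now 4)
Step 2: +5 fires, +4 burnt (F count now 5)
Step 3: +3 fires, +5 burnt (F count now 3)
Step 4: +0 fires, +3 burnt (F count now 0)
Fire out after step 4
Initially T: 16, now '.': 21
Total burnt (originally-T cells now '.'): 12

Answer: 12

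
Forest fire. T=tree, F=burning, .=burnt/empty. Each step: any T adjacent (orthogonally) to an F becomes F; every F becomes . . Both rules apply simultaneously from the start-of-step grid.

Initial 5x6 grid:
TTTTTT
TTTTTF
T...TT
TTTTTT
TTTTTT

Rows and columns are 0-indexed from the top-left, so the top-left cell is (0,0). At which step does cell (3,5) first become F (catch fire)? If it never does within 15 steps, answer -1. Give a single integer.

Step 1: cell (3,5)='T' (+3 fires, +1 burnt)
Step 2: cell (3,5)='F' (+4 fires, +3 burnt)
  -> target ignites at step 2
Step 3: cell (3,5)='.' (+4 fires, +4 burnt)
Step 4: cell (3,5)='.' (+4 fires, +4 burnt)
Step 5: cell (3,5)='.' (+4 fires, +4 burnt)
Step 6: cell (3,5)='.' (+4 fires, +4 burnt)
Step 7: cell (3,5)='.' (+2 fires, +4 burnt)
Step 8: cell (3,5)='.' (+1 fires, +2 burnt)
Step 9: cell (3,5)='.' (+0 fires, +1 burnt)
  fire out at step 9

2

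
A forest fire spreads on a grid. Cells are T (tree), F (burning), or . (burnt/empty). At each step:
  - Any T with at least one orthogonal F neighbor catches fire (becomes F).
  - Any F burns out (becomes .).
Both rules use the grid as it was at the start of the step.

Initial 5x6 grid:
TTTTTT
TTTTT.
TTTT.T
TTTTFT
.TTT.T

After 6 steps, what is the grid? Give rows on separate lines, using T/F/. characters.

Step 1: 2 trees catch fire, 1 burn out
  TTTTTT
  TTTTT.
  TTTT.T
  TTTF.F
  .TTT.T
Step 2: 5 trees catch fire, 2 burn out
  TTTTTT
  TTTTT.
  TTTF.F
  TTF...
  .TTF.F
Step 3: 4 trees catch fire, 5 burn out
  TTTTTT
  TTTFT.
  TTF...
  TF....
  .TF...
Step 4: 6 trees catch fire, 4 burn out
  TTTFTT
  TTF.F.
  TF....
  F.....
  .F....
Step 5: 4 trees catch fire, 6 burn out
  TTF.FT
  TF....
  F.....
  ......
  ......
Step 6: 3 trees catch fire, 4 burn out
  TF...F
  F.....
  ......
  ......
  ......

TF...F
F.....
......
......
......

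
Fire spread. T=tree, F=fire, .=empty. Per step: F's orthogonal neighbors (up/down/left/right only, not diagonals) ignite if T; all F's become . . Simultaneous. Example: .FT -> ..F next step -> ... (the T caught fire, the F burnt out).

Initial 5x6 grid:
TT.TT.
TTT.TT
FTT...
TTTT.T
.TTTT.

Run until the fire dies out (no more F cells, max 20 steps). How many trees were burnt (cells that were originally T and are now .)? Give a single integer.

Step 1: +3 fires, +1 burnt (F count now 3)
Step 2: +4 fires, +3 burnt (F count now 4)
Step 3: +4 fires, +4 burnt (F count now 4)
Step 4: +2 fires, +4 burnt (F count now 2)
Step 5: +1 fires, +2 burnt (F count now 1)
Step 6: +1 fires, +1 burnt (F count now 1)
Step 7: +0 fires, +1 burnt (F count now 0)
Fire out after step 7
Initially T: 20, now '.': 25
Total burnt (originally-T cells now '.'): 15

Answer: 15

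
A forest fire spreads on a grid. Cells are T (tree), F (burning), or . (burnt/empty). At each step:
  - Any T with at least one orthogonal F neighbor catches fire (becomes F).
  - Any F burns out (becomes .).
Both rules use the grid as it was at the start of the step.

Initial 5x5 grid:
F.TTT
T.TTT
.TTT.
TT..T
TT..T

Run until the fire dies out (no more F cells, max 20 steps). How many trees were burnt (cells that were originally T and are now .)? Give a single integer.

Step 1: +1 fires, +1 burnt (F count now 1)
Step 2: +0 fires, +1 burnt (F count now 0)
Fire out after step 2
Initially T: 16, now '.': 10
Total burnt (originally-T cells now '.'): 1

Answer: 1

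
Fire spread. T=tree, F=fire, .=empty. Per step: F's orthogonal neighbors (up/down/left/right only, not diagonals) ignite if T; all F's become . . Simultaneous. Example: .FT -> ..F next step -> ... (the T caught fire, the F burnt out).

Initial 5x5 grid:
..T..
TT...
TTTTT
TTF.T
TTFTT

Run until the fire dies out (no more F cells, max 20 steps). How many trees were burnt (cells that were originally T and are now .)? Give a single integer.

Answer: 14

Derivation:
Step 1: +4 fires, +2 burnt (F count now 4)
Step 2: +5 fires, +4 burnt (F count now 5)
Step 3: +4 fires, +5 burnt (F count now 4)
Step 4: +1 fires, +4 burnt (F count now 1)
Step 5: +0 fires, +1 burnt (F count now 0)
Fire out after step 5
Initially T: 15, now '.': 24
Total burnt (originally-T cells now '.'): 14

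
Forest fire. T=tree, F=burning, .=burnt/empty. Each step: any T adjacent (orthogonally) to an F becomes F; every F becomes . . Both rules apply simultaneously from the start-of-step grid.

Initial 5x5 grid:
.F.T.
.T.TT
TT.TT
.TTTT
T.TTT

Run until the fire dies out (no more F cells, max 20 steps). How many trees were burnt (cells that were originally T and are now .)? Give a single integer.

Answer: 15

Derivation:
Step 1: +1 fires, +1 burnt (F count now 1)
Step 2: +1 fires, +1 burnt (F count now 1)
Step 3: +2 fires, +1 burnt (F count now 2)
Step 4: +1 fires, +2 burnt (F count now 1)
Step 5: +2 fires, +1 burnt (F count now 2)
Step 6: +3 fires, +2 burnt (F count now 3)
Step 7: +3 fires, +3 burnt (F count now 3)
Step 8: +2 fires, +3 burnt (F count now 2)
Step 9: +0 fires, +2 burnt (F count now 0)
Fire out after step 9
Initially T: 16, now '.': 24
Total burnt (originally-T cells now '.'): 15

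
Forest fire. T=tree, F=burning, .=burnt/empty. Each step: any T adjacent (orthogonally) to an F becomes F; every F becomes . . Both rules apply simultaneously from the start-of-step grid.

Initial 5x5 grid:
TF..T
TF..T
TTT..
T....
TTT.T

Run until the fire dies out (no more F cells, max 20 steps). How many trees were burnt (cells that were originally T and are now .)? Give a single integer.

Answer: 9

Derivation:
Step 1: +3 fires, +2 burnt (F count now 3)
Step 2: +2 fires, +3 burnt (F count now 2)
Step 3: +1 fires, +2 burnt (F count now 1)
Step 4: +1 fires, +1 burnt (F count now 1)
Step 5: +1 fires, +1 burnt (F count now 1)
Step 6: +1 fires, +1 burnt (F count now 1)
Step 7: +0 fires, +1 burnt (F count now 0)
Fire out after step 7
Initially T: 12, now '.': 22
Total burnt (originally-T cells now '.'): 9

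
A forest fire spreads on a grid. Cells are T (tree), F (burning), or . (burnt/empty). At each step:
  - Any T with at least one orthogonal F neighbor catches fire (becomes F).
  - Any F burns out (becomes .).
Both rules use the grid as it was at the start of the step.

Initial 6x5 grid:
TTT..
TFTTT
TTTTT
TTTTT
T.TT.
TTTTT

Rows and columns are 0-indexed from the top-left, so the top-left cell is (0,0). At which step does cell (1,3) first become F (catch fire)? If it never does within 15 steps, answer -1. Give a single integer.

Step 1: cell (1,3)='T' (+4 fires, +1 burnt)
Step 2: cell (1,3)='F' (+6 fires, +4 burnt)
  -> target ignites at step 2
Step 3: cell (1,3)='.' (+4 fires, +6 burnt)
Step 4: cell (1,3)='.' (+4 fires, +4 burnt)
Step 5: cell (1,3)='.' (+4 fires, +4 burnt)
Step 6: cell (1,3)='.' (+2 fires, +4 burnt)
Step 7: cell (1,3)='.' (+1 fires, +2 burnt)
Step 8: cell (1,3)='.' (+0 fires, +1 burnt)
  fire out at step 8

2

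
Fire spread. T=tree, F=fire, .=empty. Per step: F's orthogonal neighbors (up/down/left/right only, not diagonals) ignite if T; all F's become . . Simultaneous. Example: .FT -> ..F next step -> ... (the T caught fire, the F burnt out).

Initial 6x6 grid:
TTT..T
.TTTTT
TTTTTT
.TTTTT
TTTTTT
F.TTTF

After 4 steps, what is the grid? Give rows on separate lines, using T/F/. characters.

Step 1: 3 trees catch fire, 2 burn out
  TTT..T
  .TTTTT
  TTTTTT
  .TTTTT
  FTTTTF
  ..TTF.
Step 2: 4 trees catch fire, 3 burn out
  TTT..T
  .TTTTT
  TTTTTT
  .TTTTF
  .FTTF.
  ..TF..
Step 3: 6 trees catch fire, 4 burn out
  TTT..T
  .TTTTT
  TTTTTF
  .FTTF.
  ..FF..
  ..F...
Step 4: 5 trees catch fire, 6 burn out
  TTT..T
  .TTTTF
  TFTTF.
  ..FF..
  ......
  ......

TTT..T
.TTTTF
TFTTF.
..FF..
......
......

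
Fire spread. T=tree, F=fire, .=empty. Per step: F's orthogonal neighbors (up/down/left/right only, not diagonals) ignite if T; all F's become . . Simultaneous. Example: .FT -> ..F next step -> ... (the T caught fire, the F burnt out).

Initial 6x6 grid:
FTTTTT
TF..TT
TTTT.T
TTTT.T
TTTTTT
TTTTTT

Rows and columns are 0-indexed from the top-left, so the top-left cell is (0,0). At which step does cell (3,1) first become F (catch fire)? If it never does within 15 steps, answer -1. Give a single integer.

Step 1: cell (3,1)='T' (+3 fires, +2 burnt)
Step 2: cell (3,1)='F' (+4 fires, +3 burnt)
  -> target ignites at step 2
Step 3: cell (3,1)='.' (+5 fires, +4 burnt)
Step 4: cell (3,1)='.' (+5 fires, +5 burnt)
Step 5: cell (3,1)='.' (+5 fires, +5 burnt)
Step 6: cell (3,1)='.' (+3 fires, +5 burnt)
Step 7: cell (3,1)='.' (+3 fires, +3 burnt)
Step 8: cell (3,1)='.' (+2 fires, +3 burnt)
Step 9: cell (3,1)='.' (+0 fires, +2 burnt)
  fire out at step 9

2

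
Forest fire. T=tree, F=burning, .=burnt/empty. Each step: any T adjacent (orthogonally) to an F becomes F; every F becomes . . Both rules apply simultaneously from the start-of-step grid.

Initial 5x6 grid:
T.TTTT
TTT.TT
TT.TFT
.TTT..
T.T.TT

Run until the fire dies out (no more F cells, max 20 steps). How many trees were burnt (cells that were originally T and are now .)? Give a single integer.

Step 1: +3 fires, +1 burnt (F count now 3)
Step 2: +3 fires, +3 burnt (F count now 3)
Step 3: +3 fires, +3 burnt (F count now 3)
Step 4: +3 fires, +3 burnt (F count now 3)
Step 5: +2 fires, +3 burnt (F count now 2)
Step 6: +2 fires, +2 burnt (F count now 2)
Step 7: +1 fires, +2 burnt (F count now 1)
Step 8: +1 fires, +1 burnt (F count now 1)
Step 9: +0 fires, +1 burnt (F count now 0)
Fire out after step 9
Initially T: 21, now '.': 27
Total burnt (originally-T cells now '.'): 18

Answer: 18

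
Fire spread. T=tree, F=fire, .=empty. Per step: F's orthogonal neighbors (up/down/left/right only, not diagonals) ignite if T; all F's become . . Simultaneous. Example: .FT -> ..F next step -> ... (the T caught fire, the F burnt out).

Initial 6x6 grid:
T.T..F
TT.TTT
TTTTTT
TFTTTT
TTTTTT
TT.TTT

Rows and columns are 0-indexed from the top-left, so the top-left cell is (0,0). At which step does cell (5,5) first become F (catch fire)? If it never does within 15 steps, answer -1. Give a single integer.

Step 1: cell (5,5)='T' (+5 fires, +2 burnt)
Step 2: cell (5,5)='T' (+9 fires, +5 burnt)
Step 3: cell (5,5)='T' (+8 fires, +9 burnt)
Step 4: cell (5,5)='T' (+4 fires, +8 burnt)
Step 5: cell (5,5)='F' (+2 fires, +4 burnt)
  -> target ignites at step 5
Step 6: cell (5,5)='.' (+0 fires, +2 burnt)
  fire out at step 6

5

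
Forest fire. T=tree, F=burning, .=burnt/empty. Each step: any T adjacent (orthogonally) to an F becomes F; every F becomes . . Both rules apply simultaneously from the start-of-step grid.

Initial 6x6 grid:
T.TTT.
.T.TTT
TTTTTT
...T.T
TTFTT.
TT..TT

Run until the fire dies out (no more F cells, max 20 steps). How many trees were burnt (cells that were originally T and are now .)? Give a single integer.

Answer: 23

Derivation:
Step 1: +2 fires, +1 burnt (F count now 2)
Step 2: +4 fires, +2 burnt (F count now 4)
Step 3: +3 fires, +4 burnt (F count now 3)
Step 4: +4 fires, +3 burnt (F count now 4)
Step 5: +4 fires, +4 burnt (F count now 4)
Step 6: +6 fires, +4 burnt (F count now 6)
Step 7: +0 fires, +6 burnt (F count now 0)
Fire out after step 7
Initially T: 24, now '.': 35
Total burnt (originally-T cells now '.'): 23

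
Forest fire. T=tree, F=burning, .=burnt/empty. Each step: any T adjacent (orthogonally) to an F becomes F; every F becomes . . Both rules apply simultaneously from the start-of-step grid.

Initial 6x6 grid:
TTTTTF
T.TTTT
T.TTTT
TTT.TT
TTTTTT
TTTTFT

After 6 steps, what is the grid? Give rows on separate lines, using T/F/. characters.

Step 1: 5 trees catch fire, 2 burn out
  TTTTF.
  T.TTTF
  T.TTTT
  TTT.TT
  TTTTFT
  TTTF.F
Step 2: 7 trees catch fire, 5 burn out
  TTTF..
  T.TTF.
  T.TTTF
  TTT.FT
  TTTF.F
  TTF...
Step 3: 6 trees catch fire, 7 burn out
  TTF...
  T.TF..
  T.TTF.
  TTT..F
  TTF...
  TF....
Step 4: 6 trees catch fire, 6 burn out
  TF....
  T.F...
  T.TF..
  TTF...
  TF....
  F.....
Step 5: 4 trees catch fire, 6 burn out
  F.....
  T.....
  T.F...
  TF....
  F.....
  ......
Step 6: 2 trees catch fire, 4 burn out
  ......
  F.....
  T.....
  F.....
  ......
  ......

......
F.....
T.....
F.....
......
......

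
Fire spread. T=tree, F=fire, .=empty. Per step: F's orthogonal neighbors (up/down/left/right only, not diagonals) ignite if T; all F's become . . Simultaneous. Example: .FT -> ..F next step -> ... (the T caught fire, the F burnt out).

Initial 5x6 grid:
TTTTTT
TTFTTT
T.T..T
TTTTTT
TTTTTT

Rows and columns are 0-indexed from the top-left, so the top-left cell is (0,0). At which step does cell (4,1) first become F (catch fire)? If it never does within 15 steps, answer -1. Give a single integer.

Step 1: cell (4,1)='T' (+4 fires, +1 burnt)
Step 2: cell (4,1)='T' (+5 fires, +4 burnt)
Step 3: cell (4,1)='T' (+7 fires, +5 burnt)
Step 4: cell (4,1)='F' (+6 fires, +7 burnt)
  -> target ignites at step 4
Step 5: cell (4,1)='.' (+3 fires, +6 burnt)
Step 6: cell (4,1)='.' (+1 fires, +3 burnt)
Step 7: cell (4,1)='.' (+0 fires, +1 burnt)
  fire out at step 7

4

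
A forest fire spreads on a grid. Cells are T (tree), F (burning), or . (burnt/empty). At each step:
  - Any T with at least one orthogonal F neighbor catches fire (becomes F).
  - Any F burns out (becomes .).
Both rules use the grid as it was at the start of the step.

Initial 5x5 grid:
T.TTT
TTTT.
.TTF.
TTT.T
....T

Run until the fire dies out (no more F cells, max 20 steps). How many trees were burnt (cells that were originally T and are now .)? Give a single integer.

Step 1: +2 fires, +1 burnt (F count now 2)
Step 2: +4 fires, +2 burnt (F count now 4)
Step 3: +4 fires, +4 burnt (F count now 4)
Step 4: +2 fires, +4 burnt (F count now 2)
Step 5: +1 fires, +2 burnt (F count now 1)
Step 6: +0 fires, +1 burnt (F count now 0)
Fire out after step 6
Initially T: 15, now '.': 23
Total burnt (originally-T cells now '.'): 13

Answer: 13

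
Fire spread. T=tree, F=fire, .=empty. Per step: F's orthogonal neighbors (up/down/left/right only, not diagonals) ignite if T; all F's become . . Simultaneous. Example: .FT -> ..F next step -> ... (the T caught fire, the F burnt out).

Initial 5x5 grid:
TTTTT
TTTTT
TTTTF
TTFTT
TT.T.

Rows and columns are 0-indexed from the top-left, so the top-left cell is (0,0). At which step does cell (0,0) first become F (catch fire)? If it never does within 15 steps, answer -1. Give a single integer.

Step 1: cell (0,0)='T' (+6 fires, +2 burnt)
Step 2: cell (0,0)='T' (+7 fires, +6 burnt)
Step 3: cell (0,0)='T' (+5 fires, +7 burnt)
Step 4: cell (0,0)='T' (+2 fires, +5 burnt)
Step 5: cell (0,0)='F' (+1 fires, +2 burnt)
  -> target ignites at step 5
Step 6: cell (0,0)='.' (+0 fires, +1 burnt)
  fire out at step 6

5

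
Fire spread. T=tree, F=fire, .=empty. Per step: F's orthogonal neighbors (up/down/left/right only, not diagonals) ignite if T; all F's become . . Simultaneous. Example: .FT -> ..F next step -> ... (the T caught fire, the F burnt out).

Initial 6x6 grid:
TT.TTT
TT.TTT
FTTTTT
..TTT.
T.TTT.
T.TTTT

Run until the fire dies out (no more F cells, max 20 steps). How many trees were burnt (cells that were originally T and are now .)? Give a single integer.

Step 1: +2 fires, +1 burnt (F count now 2)
Step 2: +3 fires, +2 burnt (F count now 3)
Step 3: +3 fires, +3 burnt (F count now 3)
Step 4: +4 fires, +3 burnt (F count now 4)
Step 5: +6 fires, +4 burnt (F count now 6)
Step 6: +4 fires, +6 burnt (F count now 4)
Step 7: +2 fires, +4 burnt (F count now 2)
Step 8: +1 fires, +2 burnt (F count now 1)
Step 9: +0 fires, +1 burnt (F count now 0)
Fire out after step 9
Initially T: 27, now '.': 34
Total burnt (originally-T cells now '.'): 25

Answer: 25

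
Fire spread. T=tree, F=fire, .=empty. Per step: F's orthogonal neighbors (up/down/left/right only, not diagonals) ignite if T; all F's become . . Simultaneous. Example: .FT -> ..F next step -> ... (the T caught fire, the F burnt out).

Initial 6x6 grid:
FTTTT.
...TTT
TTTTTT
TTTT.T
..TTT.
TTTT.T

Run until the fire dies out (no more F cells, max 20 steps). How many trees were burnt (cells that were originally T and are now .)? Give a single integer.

Answer: 25

Derivation:
Step 1: +1 fires, +1 burnt (F count now 1)
Step 2: +1 fires, +1 burnt (F count now 1)
Step 3: +1 fires, +1 burnt (F count now 1)
Step 4: +2 fires, +1 burnt (F count now 2)
Step 5: +2 fires, +2 burnt (F count now 2)
Step 6: +4 fires, +2 burnt (F count now 4)
Step 7: +4 fires, +4 burnt (F count now 4)
Step 8: +6 fires, +4 burnt (F count now 6)
Step 9: +2 fires, +6 burnt (F count now 2)
Step 10: +1 fires, +2 burnt (F count now 1)
Step 11: +1 fires, +1 burnt (F count now 1)
Step 12: +0 fires, +1 burnt (F count now 0)
Fire out after step 12
Initially T: 26, now '.': 35
Total burnt (originally-T cells now '.'): 25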